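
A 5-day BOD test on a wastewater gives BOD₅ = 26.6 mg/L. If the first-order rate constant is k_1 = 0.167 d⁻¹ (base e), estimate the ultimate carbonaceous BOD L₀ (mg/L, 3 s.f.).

L₀ ≈ 47.0 mg/L

BOD₅ = L₀(1 − e^(−5k_1)) ⇒ L₀ = BOD₅ / (1 − e^(−5×0.167))
= 26.6 / (1 − 0.4339) = 26.6 / 0.5661 = 46.99 mg/L.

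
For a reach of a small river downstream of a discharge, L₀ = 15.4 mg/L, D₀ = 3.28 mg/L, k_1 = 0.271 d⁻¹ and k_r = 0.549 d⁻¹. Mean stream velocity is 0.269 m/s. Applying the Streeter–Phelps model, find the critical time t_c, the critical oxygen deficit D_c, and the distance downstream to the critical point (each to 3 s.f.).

t_c ≈ 1.65 d; D_c ≈ 4.86 mg/L; x_c ≈ 38.4 km

t_c = [1/(k_r−k_1)] ln[(k_r/k_1)(1 − D₀(k_r−k_1)/(k_1 L₀))]
= [1/(0.549−0.271)] ln[(0.549/0.271)(1 − 3.28×0.2780/(0.271×15.4))]
= (1/0.2780) ln[2.026 × 0.7815] = 3.597 × ln(1.583) = 3.597 × 0.4595 = 1.653 d.
D_c = (k_1/k_r) L₀ e^(−k_1 t_c) = (0.271/0.549) × 15.4 × e^(−0.271×1.653) = 0.4936 × 15.4 × 0.6390 = 4.857 mg/L.
x_c = v t_c = 0.269 m/s × 1.653 d × 86400 s/d = 38410 m ≈ 38.4 km.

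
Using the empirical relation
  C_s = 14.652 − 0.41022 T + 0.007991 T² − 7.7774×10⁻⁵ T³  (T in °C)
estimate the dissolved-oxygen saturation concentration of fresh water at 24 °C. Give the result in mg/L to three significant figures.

C_s = 14.652 − 0.41022×24 + 0.007991×24² − 7.7774×10⁻⁵×24³ = 8.334 mg/L.

C_s ≈ 8.33 mg/L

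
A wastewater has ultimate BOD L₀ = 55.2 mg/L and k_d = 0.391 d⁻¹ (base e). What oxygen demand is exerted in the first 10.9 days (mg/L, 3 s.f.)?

y_t = L₀(1 − e^(−k_d t)) = 55.2 × (1 − e^(−0.391×10.9))
= 55.2 × (1 − 0.01410) = 55.2 × 0.9859 = 54.42 mg/L.

y ≈ 54.4 mg/L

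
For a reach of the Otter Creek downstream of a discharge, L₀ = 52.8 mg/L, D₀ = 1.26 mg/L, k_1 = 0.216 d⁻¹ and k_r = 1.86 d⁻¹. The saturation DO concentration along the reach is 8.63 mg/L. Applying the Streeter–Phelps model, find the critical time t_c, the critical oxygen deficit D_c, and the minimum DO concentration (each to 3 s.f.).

t_c ≈ 1.19 d; D_c ≈ 4.74 mg/L; min DO ≈ 3.89 mg/L

t_c = [1/(k_r−k_1)] ln[(k_r/k_1)(1 − D₀(k_r−k_1)/(k_1 L₀))]
= [1/(1.86−0.216)] ln[(1.86/0.216)(1 − 1.26×1.644/(0.216×52.8))]
= (1/1.644) ln[8.611 × 0.8184] = 0.6083 × ln(7.047) = 0.6083 × 1.953 = 1.188 d.
D_c = (k_1/k_r) L₀ e^(−k_1 t_c) = (0.216/1.86) × 52.8 × e^(−0.216×1.188) = 0.1161 × 52.8 × 0.7737 = 4.744 mg/L.
Minimum DO = C_s − D_c = 8.63 − 4.744 = 3.886 mg/L.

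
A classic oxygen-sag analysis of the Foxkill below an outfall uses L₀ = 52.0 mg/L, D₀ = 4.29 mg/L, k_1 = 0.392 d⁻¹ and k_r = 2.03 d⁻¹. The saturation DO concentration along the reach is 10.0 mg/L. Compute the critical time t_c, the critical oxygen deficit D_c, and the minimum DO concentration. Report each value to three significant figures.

t_c ≈ 0.746 d; D_c ≈ 7.50 mg/L; min DO ≈ 2.50 mg/L

t_c = [1/(k_r−k_1)] ln[(k_r/k_1)(1 − D₀(k_r−k_1)/(k_1 L₀))]
= [1/(2.03−0.392)] ln[(2.03/0.392)(1 − 4.29×1.638/(0.392×52.0))]
= (1/1.638) ln[5.179 × 0.6553] = 0.6105 × ln(3.393) = 0.6105 × 1.222 = 0.7459 d.
D_c = (k_1/k_r) L₀ e^(−k_1 t_c) = (0.392/2.03) × 52.0 × e^(−0.392×0.7459) = 0.1931 × 52.0 × 0.7465 = 7.496 mg/L.
Minimum DO = C_s − D_c = 10.0 − 7.496 = 2.504 mg/L.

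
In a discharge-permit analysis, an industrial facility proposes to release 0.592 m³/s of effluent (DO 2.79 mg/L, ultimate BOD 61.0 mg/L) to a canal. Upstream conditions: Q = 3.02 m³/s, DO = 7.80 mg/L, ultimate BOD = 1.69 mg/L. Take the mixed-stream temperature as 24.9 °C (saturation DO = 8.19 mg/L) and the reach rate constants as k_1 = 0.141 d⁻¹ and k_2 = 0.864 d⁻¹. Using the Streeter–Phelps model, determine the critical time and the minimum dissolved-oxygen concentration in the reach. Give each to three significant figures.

Mixed DO = (3.02×7.80 + 0.592×2.79)/(3.02+0.592) = 25.21/3.612 = 6.979 mg/L.
Mixed L₀ = (3.02×1.69 + 0.592×61.0)/(3.612) = 41.22/3.612 = 11.41 mg/L.
Initial deficit D₀ = C_s − DO₀ = 8.19 − 6.979 = 1.211 mg/L.
t_c = (1/0.7230) ln[(0.864/0.141)(1 − 1.211×0.7230/(0.141×11.41))] = 1.383 × ln(2.793) = 1.420 d.
D_c = (0.141/0.864) × 11.41 × e^(−0.141×1.420) = 0.1632 × 11.41 × 0.8185 = 1.524 mg/L.
Minimum DO = 8.19 − 1.524 = 6.666 mg/L.

t_c ≈ 1.42 d; minimum DO ≈ 6.67 mg/L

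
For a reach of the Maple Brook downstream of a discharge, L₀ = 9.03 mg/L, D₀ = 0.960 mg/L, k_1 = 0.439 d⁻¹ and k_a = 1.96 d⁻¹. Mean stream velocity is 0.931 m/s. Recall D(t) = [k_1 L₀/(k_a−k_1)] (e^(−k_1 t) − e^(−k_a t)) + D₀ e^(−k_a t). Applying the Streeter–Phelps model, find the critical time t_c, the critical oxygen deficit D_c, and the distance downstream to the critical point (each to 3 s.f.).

At the critical point dD/dt = 0, so k_1 L₀ e^(−k_1 t) = k_a D. Substituting D(t) from the Streeter–Phelps equation and solving for t gives
t_c = ln[(k_a/k_1)(1 − D₀(k_a−k_1)/(k_1 L₀))] / (k_a−k_1).
Here k_a−k_1 = 1.521 d⁻¹ and 1 − D₀(k_a−k_1)/(k_1 L₀) = 1 − 0.960×1.521/(0.439×9.03) = 0.6317, so
t_c = ln(4.465 × 0.6317) / 1.521 = 1.037 / 1.521 = 0.6817 d.
L(t_c) = L₀ e^(−k_1 t_c) = 9.03 × 0.7414 = 6.695 mg/L, and at the critical point k_a D_c = k_1 L, so D_c = (0.439/1.96) × 6.695 = 1.499 mg/L.
x_c = v t_c = 0.931 m/s × 0.6817 d × 86400 s/d = 54830 m ≈ 54.8 km.

t_c ≈ 0.682 d; D_c ≈ 1.50 mg/L; x_c ≈ 54.8 km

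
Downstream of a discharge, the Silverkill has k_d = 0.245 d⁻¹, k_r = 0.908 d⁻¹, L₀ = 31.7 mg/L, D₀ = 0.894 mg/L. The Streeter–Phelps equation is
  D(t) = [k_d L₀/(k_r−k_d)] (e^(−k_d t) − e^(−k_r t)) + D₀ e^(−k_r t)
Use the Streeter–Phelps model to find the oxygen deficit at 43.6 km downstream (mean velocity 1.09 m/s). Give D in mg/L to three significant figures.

Travel time t = x/v = 43.6 km / (1.09 m/s) = 43600 m / 1.09 m/s = 40000 s = 0.4630 d.
k_d L₀/(k_r−k_d) = 0.245×31.7/(0.908−0.245) = 7.766/0.6630 = 11.71 mg/L.
e^(−k_d t) = e^(−0.245×0.4630) = 0.8928; e^(−k_r t) = e^(−0.908×0.4630) = 0.6568.
D = 11.71 × (0.8928 − 0.6568) + 0.894 × 0.6568 = 2.764 + 0.5872 = 3.351 mg/L.

D ≈ 3.35 mg/L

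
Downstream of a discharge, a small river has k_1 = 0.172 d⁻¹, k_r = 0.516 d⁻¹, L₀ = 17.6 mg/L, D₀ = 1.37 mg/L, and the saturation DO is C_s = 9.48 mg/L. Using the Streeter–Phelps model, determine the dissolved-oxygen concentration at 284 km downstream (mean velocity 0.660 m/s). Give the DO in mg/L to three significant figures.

DO ≈ 6.31 mg/L

Travel time t = x/v = 284 km / (0.660 m/s) = 284000 m / 0.660 m/s = 430300 s = 4.980 d.
k_1 L₀/(k_r−k_1) = 0.172×17.6/(0.516−0.172) = 3.027/0.3440 = 8.800 mg/L.
e^(−k_1 t) = e^(−0.172×4.980) = 0.4246; e^(−k_r t) = e^(−0.516×4.980) = 0.07655.
D = 8.800 × (0.4246 − 0.07655) + 1.37 × 0.07655 = 3.063 + 0.1049 = 3.168 mg/L.
DO = C_s − D = 9.48 − 3.168 = 6.312 mg/L.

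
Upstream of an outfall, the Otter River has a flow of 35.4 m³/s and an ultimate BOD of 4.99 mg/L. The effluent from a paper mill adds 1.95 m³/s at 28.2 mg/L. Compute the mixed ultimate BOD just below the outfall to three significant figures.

6.20 mg/L

Flow-weighted mixing: C = (Q_r C_r + Q_w C_w)/(Q_r + Q_w)
= (35.4×4.99 + 1.95×28.2)/(35.4 + 1.95) = 231.6/37.35 = 6.202 mg/L.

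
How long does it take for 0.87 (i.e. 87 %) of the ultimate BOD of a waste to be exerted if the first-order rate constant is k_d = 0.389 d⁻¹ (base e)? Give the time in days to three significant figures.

t ≈ 5.24 d

y/L₀ = 1 − e^(−k_d t) = 0.87 ⇒ e^(−k_d t) = 0.130
t = −ln(0.130) / 0.389 = 2.040 / 0.389 = 5.245 d.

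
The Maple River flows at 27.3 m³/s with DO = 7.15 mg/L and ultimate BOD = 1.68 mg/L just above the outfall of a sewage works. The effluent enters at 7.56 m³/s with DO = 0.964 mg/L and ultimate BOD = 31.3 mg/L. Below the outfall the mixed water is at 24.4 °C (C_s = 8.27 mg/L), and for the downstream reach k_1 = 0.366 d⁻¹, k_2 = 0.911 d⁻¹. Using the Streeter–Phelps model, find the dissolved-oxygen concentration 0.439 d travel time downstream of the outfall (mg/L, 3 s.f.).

Mixed DO = (27.3×7.15 + 7.56×0.964)/(27.3+7.56) = 202.5/34.86 = 5.808 mg/L.
Mixed L₀ = (27.3×1.68 + 7.56×31.3)/(34.86) = 282.5/34.86 = 8.104 mg/L.
Initial deficit D₀ = C_s − DO₀ = 8.27 − 5.808 = 2.462 mg/L.
D(0.439) = [0.366×8.104/(0.911−0.366)](e^(−0.366×0.439) − e^(−0.911×0.439)) + 2.462 e^(−0.911×0.439)
= 5.442 × (0.8516 − 0.6704) + 2.462 × 0.6704 = 2.636 mg/L.
DO = 8.27 − 2.636 = 5.634 mg/L.

DO ≈ 5.63 mg/L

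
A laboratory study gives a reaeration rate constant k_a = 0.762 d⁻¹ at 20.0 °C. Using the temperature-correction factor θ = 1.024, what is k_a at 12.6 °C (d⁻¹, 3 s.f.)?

k_a ≈ 0.639 d⁻¹

k_a(T₂) = k_a(T₁) · θ^(T₂−T₁) = 0.762 × 1.024^(12.6−20.0)
= 0.762 × 1.024^-7.40 = 0.762 × 0.8390 = 0.6393 d⁻¹.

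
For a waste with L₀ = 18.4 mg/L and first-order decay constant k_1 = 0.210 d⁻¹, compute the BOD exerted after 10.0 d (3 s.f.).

y ≈ 16.1 mg/L

y_t = L₀(1 − e^(−k_1 t)) = 18.4 × (1 − e^(−0.210×10.0))
= 18.4 × (1 − 0.1225) = 18.4 × 0.8775 = 16.15 mg/L.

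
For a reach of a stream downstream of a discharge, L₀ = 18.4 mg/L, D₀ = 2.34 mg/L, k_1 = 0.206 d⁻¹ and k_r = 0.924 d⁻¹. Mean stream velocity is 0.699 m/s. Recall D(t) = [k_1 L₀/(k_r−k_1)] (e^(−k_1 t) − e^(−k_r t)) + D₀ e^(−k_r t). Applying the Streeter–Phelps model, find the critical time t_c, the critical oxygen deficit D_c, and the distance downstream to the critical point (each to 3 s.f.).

With k_r/k_1 = 4.485 and 1 − D₀(k_r−k_1)/(k_1 L₀) = 0.5567,
t_c = ln(4.485 × 0.5567) / (0.924 − 0.206) = ln(2.497) / 0.7180 = 0.9152/0.7180 = 1.275 d.
L(t_c) = L₀ e^(−k_1 t_c) = 18.4 × 0.7691 = 14.15 mg/L, and at the critical point k_r D_c = k_1 L, so D_c = (0.206/0.924) × 14.15 = 3.155 mg/L.
x_c = v t_c = 0.699 m/s × 1.275 d × 86400 s/d = 76980 m ≈ 77.0 km.

t_c ≈ 1.27 d; D_c ≈ 3.15 mg/L; x_c ≈ 77.0 km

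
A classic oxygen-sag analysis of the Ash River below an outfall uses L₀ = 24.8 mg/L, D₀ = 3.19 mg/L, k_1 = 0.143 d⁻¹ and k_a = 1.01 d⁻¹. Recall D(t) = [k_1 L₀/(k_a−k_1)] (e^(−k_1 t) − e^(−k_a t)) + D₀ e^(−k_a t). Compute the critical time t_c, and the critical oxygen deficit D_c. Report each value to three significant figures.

With k_a/k_1 = 7.063 and 1 − D₀(k_a−k_1)/(k_1 L₀) = 0.2201,
t_c = ln(7.063 × 0.2201) / (1.01 − 0.143) = ln(1.555) / 0.8670 = 0.4413/0.8670 = 0.5090 d.
L(t_c) = L₀ e^(−k_1 t_c) = 24.8 × 0.9298 = 23.06 mg/L, and at the critical point k_a D_c = k_1 L, so D_c = (0.143/1.01) × 23.06 = 3.265 mg/L.

t_c ≈ 0.509 d; D_c ≈ 3.26 mg/L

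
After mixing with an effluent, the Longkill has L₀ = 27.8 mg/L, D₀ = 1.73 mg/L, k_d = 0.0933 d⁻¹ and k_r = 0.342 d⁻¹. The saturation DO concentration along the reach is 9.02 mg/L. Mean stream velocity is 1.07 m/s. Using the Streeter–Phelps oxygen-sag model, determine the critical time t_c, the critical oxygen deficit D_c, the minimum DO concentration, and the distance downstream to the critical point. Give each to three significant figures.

t_c ≈ 4.49 d; D_c ≈ 4.99 mg/L; min DO ≈ 4.03 mg/L; x_c ≈ 415 km

At the critical point dD/dt = 0, so k_d L₀ e^(−k_d t) = k_r D. Substituting D(t) from the Streeter–Phelps equation and solving for t gives
t_c = ln[(k_r/k_d)(1 − D₀(k_r−k_d)/(k_d L₀))] / (k_r−k_d).
Here k_r−k_d = 0.2487 d⁻¹ and 1 − D₀(k_r−k_d)/(k_d L₀) = 1 − 1.73×0.2487/(0.0933×27.8) = 0.8341, so
t_c = ln(3.666 × 0.8341) / 0.2487 = 1.118 / 0.2487 = 4.494 d.
L(t_c) = L₀ e^(−k_d t_c) = 27.8 × 0.6575 = 18.28 mg/L, and at the critical point k_r D_c = k_d L, so D_c = (0.0933/0.342) × 18.28 = 4.987 mg/L.
Minimum DO = C_s − D_c = 9.02 − 4.987 = 4.033 mg/L.
x_c = v t_c = 1.07 m/s × 4.494 d × 86400 s/d = 415400 m ≈ 415 km.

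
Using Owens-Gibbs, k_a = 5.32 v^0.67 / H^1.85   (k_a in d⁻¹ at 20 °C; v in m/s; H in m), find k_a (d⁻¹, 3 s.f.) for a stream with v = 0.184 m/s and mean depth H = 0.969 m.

k_a = 5.32 × 0.184^0.67 / 0.969^1.85 = 5.32 × 0.3217 / 0.9434 = 1.814 d⁻¹.

k_a ≈ 1.81 d⁻¹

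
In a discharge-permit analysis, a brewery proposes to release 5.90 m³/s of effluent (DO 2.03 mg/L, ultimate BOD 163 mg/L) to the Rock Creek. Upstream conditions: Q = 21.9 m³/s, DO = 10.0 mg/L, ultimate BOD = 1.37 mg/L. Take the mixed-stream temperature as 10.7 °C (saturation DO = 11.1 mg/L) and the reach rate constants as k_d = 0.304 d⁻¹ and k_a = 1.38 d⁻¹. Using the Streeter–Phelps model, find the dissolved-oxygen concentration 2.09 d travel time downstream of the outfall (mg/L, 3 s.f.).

DO ≈ 6.17 mg/L

Mixed DO = (21.9×10.0 + 5.90×2.03)/(21.9+5.90) = 231.0/27.80 = 8.309 mg/L.
Mixed L₀ = (21.9×1.37 + 5.90×163)/(27.80) = 991.7/27.80 = 35.67 mg/L.
Initial deficit D₀ = C_s − DO₀ = 11.1 − 8.309 = 2.791 mg/L.
D(2.09) = [0.304×35.67/(1.38−0.304)](e^(−0.304×2.09) − e^(−1.38×2.09)) + 2.791 e^(−1.38×2.09)
= 10.08 × (0.5297 − 0.05590) + 2.791 × 0.05590 = 4.932 mg/L.
DO = 11.1 − 4.932 = 6.168 mg/L.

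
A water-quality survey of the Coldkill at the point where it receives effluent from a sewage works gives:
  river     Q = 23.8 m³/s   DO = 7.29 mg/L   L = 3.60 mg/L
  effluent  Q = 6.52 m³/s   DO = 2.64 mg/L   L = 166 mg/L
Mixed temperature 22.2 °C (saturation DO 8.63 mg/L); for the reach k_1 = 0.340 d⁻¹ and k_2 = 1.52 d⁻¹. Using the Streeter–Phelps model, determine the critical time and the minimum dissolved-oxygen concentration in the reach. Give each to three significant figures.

Mixed DO = (23.8×7.29 + 6.52×2.64)/(23.8+6.52) = 190.7/30.32 = 6.290 mg/L.
Mixed L₀ = (23.8×3.60 + 6.52×166)/(30.32) = 1168/30.32 = 38.52 mg/L.
Initial deficit D₀ = C_s − DO₀ = 8.63 − 6.290 = 2.340 mg/L.
t_c = (1/1.180) ln[(1.52/0.340)(1 − 2.340×1.180/(0.340×38.52))] = 0.8475 × ln(3.528) = 1.068 d.
D_c = (0.340/1.52) × 38.52 × e^(−0.340×1.068) = 0.2237 × 38.52 × 0.6954 = 5.992 mg/L.
Minimum DO = 8.63 − 5.992 = 2.638 mg/L.

t_c ≈ 1.07 d; minimum DO ≈ 2.64 mg/L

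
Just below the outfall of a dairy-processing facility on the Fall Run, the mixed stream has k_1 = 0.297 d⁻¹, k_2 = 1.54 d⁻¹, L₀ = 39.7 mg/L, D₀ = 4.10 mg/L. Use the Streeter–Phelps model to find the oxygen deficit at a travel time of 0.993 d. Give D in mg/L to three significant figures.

D ≈ 5.90 mg/L

k_1 L₀/(k_2−k_1) = 0.297×39.7/(1.54−0.297) = 11.79/1.243 = 9.486 mg/L.
e^(−k_1 t) = e^(−0.297×0.9930) = 0.7446; e^(−k_2 t) = e^(−1.54×0.9930) = 0.2167.
D = 9.486 × (0.7446 − 0.2167) + 4.10 × 0.2167 = 5.007 + 0.8885 = 5.896 mg/L.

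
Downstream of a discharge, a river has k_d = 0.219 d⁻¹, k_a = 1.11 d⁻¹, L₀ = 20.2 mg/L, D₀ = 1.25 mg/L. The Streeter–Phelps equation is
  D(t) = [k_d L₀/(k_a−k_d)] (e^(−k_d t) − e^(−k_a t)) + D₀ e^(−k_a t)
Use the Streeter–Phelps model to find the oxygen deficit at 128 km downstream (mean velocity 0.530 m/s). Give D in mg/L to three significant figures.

Travel time t = x/v = 128 km / (0.530 m/s) = 128000 m / 0.530 m/s = 241500 s = 2.795 d.
k_d L₀/(k_a−k_d) = 0.219×20.2/(1.11−0.219) = 4.424/0.8910 = 4.965 mg/L.
e^(−k_d t) = e^(−0.219×2.795) = 0.5422; e^(−k_a t) = e^(−1.11×2.795) = 0.04493.
D = 4.965 × (0.5422 − 0.04493) + 1.25 × 0.04493 = 2.469 + 0.05616 = 2.525 mg/L.

D ≈ 2.53 mg/L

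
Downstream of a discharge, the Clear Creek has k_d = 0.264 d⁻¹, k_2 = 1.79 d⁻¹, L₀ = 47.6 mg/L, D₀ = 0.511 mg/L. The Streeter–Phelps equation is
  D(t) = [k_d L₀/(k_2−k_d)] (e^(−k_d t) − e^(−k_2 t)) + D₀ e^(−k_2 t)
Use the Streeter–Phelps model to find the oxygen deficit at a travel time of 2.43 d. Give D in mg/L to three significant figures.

D ≈ 4.24 mg/L

k_d L₀/(k_2−k_d) = 0.264×47.6/(1.79−0.264) = 12.57/1.526 = 8.235 mg/L.
e^(−k_d t) = e^(−0.264×2.430) = 0.5265; e^(−k_2 t) = e^(−1.79×2.430) = 0.01291.
D = 8.235 × (0.5265 − 0.01291) + 0.511 × 0.01291 = 4.229 + 0.006597 = 4.236 mg/L.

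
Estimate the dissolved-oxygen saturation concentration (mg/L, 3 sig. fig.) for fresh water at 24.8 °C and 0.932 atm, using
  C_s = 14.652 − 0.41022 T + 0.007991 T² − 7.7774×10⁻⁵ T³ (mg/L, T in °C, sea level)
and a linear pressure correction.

At sea level: C_s = 14.652 − 0.41022×24.8 + 0.007991×24.8² − 7.7774×10⁻⁵×24.8³ = 8.207 mg/L.
Pressure correction: C_s' = 8.207 × 0.932 = 7.649 mg/L.

C_s ≈ 7.65 mg/L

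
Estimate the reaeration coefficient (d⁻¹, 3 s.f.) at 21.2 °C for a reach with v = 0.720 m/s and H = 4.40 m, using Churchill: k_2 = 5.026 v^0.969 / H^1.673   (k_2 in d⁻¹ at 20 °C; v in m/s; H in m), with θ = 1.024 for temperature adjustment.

k_2 ≈ 0.315 d⁻¹

k_2(20) = 5.026 × 0.720^0.969 / 4.40^1.673 = 5.026 × 0.7274 / 11.93 = 0.3065 d⁻¹.
k_2(21.2) = 0.3065 × 1.024^(21.2−20) = 0.3065 × 1.029 = 0.3154 d⁻¹.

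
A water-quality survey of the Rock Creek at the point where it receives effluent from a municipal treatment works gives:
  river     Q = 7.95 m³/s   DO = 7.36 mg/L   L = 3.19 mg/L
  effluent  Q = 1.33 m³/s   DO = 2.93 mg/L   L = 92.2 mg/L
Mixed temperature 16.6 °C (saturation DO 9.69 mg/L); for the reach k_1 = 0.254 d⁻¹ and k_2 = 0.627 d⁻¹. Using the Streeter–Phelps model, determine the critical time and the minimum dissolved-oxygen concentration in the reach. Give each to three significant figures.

t_c ≈ 1.57 d; minimum DO ≈ 5.35 mg/L

Mixed DO = (7.95×7.36 + 1.33×2.93)/(7.95+1.33) = 62.41/9.280 = 6.725 mg/L.
Mixed L₀ = (7.95×3.19 + 1.33×92.2)/(9.280) = 148.0/9.280 = 15.95 mg/L.
Initial deficit D₀ = C_s − DO₀ = 9.69 − 6.725 = 2.965 mg/L.
t_c = (1/0.3730) ln[(0.627/0.254)(1 − 2.965×0.3730/(0.254×15.95))] = 2.681 × ln(1.795) = 1.568 d.
D_c = (0.254/0.627) × 15.95 × e^(−0.254×1.568) = 0.4051 × 15.95 × 0.6715 = 4.338 mg/L.
Minimum DO = 9.69 − 4.338 = 5.352 mg/L.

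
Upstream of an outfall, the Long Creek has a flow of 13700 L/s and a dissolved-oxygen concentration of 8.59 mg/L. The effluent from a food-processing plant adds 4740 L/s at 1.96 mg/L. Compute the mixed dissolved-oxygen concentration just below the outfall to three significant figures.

6.89 mg/L

Flow-weighted mixing: C = (Q_r C_r + Q_w C_w)/(Q_r + Q_w)
= (13700×8.59 + 4740×1.96)/(13700 + 4740) = 127000/18440 = 6.886 mg/L.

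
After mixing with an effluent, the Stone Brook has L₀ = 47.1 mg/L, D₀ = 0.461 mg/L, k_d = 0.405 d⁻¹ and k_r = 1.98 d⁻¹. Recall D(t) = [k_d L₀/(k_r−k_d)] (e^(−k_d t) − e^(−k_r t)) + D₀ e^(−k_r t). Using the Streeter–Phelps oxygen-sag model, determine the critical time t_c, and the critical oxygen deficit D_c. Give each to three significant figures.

t_c = [1/(k_r−k_d)] ln[(k_r/k_d)(1 − D₀(k_r−k_d)/(k_d L₀))]
= [1/(1.98−0.405)] ln[(1.98/0.405)(1 − 0.461×1.575/(0.405×47.1))]
= (1/1.575) ln[4.889 × 0.9619] = 0.6349 × ln(4.703) = 0.6349 × 1.548 = 0.9830 d.
D_c = (k_d/k_r) L₀ e^(−k_d t_c) = (0.405/1.98) × 47.1 × e^(−0.405×0.9830) = 0.2045 × 47.1 × 0.6716 = 6.470 mg/L.

t_c ≈ 0.983 d; D_c ≈ 6.47 mg/L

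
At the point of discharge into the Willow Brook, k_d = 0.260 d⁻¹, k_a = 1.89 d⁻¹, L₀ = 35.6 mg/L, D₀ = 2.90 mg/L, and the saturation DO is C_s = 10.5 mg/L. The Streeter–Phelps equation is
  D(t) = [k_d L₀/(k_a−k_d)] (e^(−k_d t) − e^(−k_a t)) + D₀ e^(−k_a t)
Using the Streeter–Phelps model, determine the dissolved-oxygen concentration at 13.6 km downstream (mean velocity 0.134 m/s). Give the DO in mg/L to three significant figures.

Travel time t = x/v = 13.6 km / (0.134 m/s) = 13600 m / 0.134 m/s = 101500 s = 1.175 d.
k_d L₀/(k_a−k_d) = 0.260×35.6/(1.89−0.260) = 9.256/1.630 = 5.679 mg/L.
e^(−k_d t) = e^(−0.260×1.175) = 0.7368; e^(−k_a t) = e^(−1.89×1.175) = 0.1086.
D = 5.679 × (0.7368 − 0.1086) + 2.90 × 0.1086 = 3.567 + 0.3149 = 3.882 mg/L.
DO = C_s − D = 10.5 − 3.882 = 6.618 mg/L.

DO ≈ 6.62 mg/L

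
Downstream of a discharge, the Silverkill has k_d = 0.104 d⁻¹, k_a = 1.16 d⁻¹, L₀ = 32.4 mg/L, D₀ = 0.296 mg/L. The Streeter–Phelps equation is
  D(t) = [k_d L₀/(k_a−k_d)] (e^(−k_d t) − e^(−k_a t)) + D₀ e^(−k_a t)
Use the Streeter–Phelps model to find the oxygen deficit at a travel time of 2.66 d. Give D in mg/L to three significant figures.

D ≈ 2.29 mg/L

k_d L₀/(k_a−k_d) = 0.104×32.4/(1.16−0.104) = 3.370/1.056 = 3.191 mg/L.
e^(−k_d t) = e^(−0.104×2.660) = 0.7583; e^(−k_a t) = e^(−1.16×2.660) = 0.04570.
D = 3.191 × (0.7583 − 0.04570) + 0.296 × 0.04570 = 2.274 + 0.01353 = 2.287 mg/L.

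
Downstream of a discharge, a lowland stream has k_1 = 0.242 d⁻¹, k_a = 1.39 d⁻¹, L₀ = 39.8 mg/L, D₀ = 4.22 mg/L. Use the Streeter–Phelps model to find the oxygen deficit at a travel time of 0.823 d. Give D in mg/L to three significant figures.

D ≈ 5.55 mg/L

k_1 L₀/(k_a−k_1) = 0.242×39.8/(1.39−0.242) = 9.632/1.148 = 8.390 mg/L.
e^(−k_1 t) = e^(−0.242×0.8230) = 0.8194; e^(−k_a t) = e^(−1.39×0.8230) = 0.3186.
D = 8.390 × (0.8194 − 0.3186) + 4.22 × 0.3186 = 4.202 + 1.344 = 5.546 mg/L.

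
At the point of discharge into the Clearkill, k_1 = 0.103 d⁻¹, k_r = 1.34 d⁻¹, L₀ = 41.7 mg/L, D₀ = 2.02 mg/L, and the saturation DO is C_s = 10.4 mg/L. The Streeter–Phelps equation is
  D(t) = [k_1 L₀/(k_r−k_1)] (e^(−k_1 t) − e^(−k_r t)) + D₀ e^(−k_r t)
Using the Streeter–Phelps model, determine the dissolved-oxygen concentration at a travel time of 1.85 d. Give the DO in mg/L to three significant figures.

k_1 L₀/(k_r−k_1) = 0.103×41.7/(1.34−0.103) = 4.295/1.237 = 3.472 mg/L.
e^(−k_1 t) = e^(−0.103×1.850) = 0.8265; e^(−k_r t) = e^(−1.34×1.850) = 0.08383.
D = 3.472 × (0.8265 − 0.08383) + 2.02 × 0.08383 = 2.579 + 0.1693 = 2.748 mg/L.
DO = C_s − D = 10.4 − 2.748 = 7.652 mg/L.

DO ≈ 7.65 mg/L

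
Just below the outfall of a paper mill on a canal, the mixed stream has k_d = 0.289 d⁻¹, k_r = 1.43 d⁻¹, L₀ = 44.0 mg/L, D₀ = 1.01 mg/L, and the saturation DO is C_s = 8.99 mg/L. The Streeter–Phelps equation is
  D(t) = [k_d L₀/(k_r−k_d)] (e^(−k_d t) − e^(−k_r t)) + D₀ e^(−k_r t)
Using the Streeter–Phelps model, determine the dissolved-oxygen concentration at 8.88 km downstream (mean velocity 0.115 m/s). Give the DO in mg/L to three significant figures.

DO ≈ 3.21 mg/L

Travel time t = x/v = 8.88 km / (0.115 m/s) = 8880 m / 0.115 m/s = 77220 s = 0.8937 d.
k_d L₀/(k_r−k_d) = 0.289×44.0/(1.43−0.289) = 12.72/1.141 = 11.14 mg/L.
e^(−k_d t) = e^(−0.289×0.8937) = 0.7724; e^(−k_r t) = e^(−1.43×0.8937) = 0.2786.
D = 11.14 × (0.7724 − 0.2786) + 1.01 × 0.2786 = 5.503 + 0.2814 = 5.784 mg/L.
DO = C_s − D = 8.99 − 5.784 = 3.206 mg/L.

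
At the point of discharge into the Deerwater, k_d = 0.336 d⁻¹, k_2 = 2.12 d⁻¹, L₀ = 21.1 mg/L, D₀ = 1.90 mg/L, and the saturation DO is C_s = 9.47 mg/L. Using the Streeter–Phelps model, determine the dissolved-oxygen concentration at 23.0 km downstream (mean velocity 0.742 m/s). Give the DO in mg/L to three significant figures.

DO ≈ 6.92 mg/L

Travel time t = x/v = 23.0 km / (0.742 m/s) = 23000 m / 0.742 m/s = 31000 s = 0.3588 d.
k_d L₀/(k_2−k_d) = 0.336×21.1/(2.12−0.336) = 7.090/1.784 = 3.974 mg/L.
e^(−k_d t) = e^(−0.336×0.3588) = 0.8864; e^(−k_2 t) = e^(−2.12×0.3588) = 0.4674.
D = 3.974 × (0.8864 − 0.4674) + 1.90 × 0.4674 = 1.665 + 0.8880 = 2.553 mg/L.
DO = C_s − D = 9.47 − 2.553 = 6.917 mg/L.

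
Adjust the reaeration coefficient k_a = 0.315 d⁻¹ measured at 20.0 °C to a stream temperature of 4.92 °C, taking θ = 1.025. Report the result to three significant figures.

k_a ≈ 0.217 d⁻¹

k_a(T₂) = k_a(T₁) · θ^(T₂−T₁) = 0.315 × 1.025^(4.92−20.0)
= 0.315 × 1.025^-15.1 = 0.315 × 0.6891 = 0.2171 d⁻¹.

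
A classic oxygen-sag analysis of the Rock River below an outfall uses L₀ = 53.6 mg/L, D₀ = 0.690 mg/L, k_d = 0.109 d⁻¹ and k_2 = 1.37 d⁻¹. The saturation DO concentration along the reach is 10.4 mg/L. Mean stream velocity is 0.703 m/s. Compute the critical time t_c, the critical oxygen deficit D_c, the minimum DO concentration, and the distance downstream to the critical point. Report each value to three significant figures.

t_c ≈ 1.88 d; D_c ≈ 3.47 mg/L; min DO ≈ 6.93 mg/L; x_c ≈ 114 km

t_c = [1/(k_2−k_d)] ln[(k_2/k_d)(1 − D₀(k_2−k_d)/(k_d L₀))]
= [1/(1.37−0.109)] ln[(1.37/0.109)(1 − 0.690×1.261/(0.109×53.6))]
= (1/1.261) ln[12.57 × 0.8511] = 0.7930 × ln(10.70) = 0.7930 × 2.370 = 1.879 d.
D_c = (k_d/k_2) L₀ e^(−k_d t_c) = (0.109/1.37) × 53.6 × e^(−0.109×1.879) = 0.07956 × 53.6 × 0.8148 = 3.475 mg/L.
Minimum DO = C_s − D_c = 10.4 − 3.475 = 6.925 mg/L.
x_c = v t_c = 0.703 m/s × 1.879 d × 86400 s/d = 114200 m ≈ 114 km.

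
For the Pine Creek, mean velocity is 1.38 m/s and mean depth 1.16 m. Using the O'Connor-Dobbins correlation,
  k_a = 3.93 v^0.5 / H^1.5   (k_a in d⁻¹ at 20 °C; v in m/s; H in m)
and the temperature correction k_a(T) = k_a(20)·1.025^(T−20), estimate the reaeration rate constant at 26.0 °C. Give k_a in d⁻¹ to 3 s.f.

k_a ≈ 4.29 d⁻¹

k_a(20) = 3.93 × 1.38^0.5 / 1.16^1.5 = 3.93 × 1.175 / 1.249 = 3.695 d⁻¹.
k_a(26.0) = 3.695 × 1.025^(26.0−20) = 3.695 × 1.160 = 4.285 d⁻¹.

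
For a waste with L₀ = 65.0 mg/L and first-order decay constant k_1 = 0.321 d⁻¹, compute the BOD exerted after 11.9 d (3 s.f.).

y ≈ 63.6 mg/L

y_t = L₀(1 − e^(−k_1 t)) = 65.0 × (1 − e^(−0.321×11.9))
= 65.0 × (1 − 0.02193) = 65.0 × 0.9781 = 63.57 mg/L.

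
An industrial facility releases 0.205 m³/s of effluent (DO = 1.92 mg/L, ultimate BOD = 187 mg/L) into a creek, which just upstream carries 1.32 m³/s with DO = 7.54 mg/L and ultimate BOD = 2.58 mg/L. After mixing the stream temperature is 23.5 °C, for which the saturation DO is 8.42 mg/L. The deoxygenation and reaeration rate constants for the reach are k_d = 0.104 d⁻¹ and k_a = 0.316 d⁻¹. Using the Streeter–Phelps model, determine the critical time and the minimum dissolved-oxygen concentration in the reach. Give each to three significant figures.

t_c ≈ 4.63 d; minimum DO ≈ 2.85 mg/L

Mixed DO = (1.32×7.54 + 0.205×1.92)/(1.32+0.205) = 10.35/1.525 = 6.785 mg/L.
Mixed L₀ = (1.32×2.58 + 0.205×187)/(1.525) = 41.74/1.525 = 27.37 mg/L.
Initial deficit D₀ = C_s − DO₀ = 8.42 − 6.785 = 1.635 mg/L.
t_c = (1/0.2120) ln[(0.316/0.104)(1 − 1.635×0.2120/(0.104×27.37))] = 4.717 × ln(2.668) = 4.630 d.
D_c = (0.104/0.316) × 27.37 × e^(−0.104×4.630) = 0.3291 × 27.37 × 0.6179 = 5.566 mg/L.
Minimum DO = 8.42 − 5.566 = 2.854 mg/L.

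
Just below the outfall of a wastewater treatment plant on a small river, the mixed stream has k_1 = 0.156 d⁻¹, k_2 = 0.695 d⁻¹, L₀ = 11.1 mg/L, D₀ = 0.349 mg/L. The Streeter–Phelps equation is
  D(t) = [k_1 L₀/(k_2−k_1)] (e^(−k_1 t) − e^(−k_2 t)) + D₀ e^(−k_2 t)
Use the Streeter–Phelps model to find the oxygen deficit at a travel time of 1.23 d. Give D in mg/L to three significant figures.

k_1 L₀/(k_2−k_1) = 0.156×11.1/(0.695−0.156) = 1.732/0.5390 = 3.213 mg/L.
e^(−k_1 t) = e^(−0.156×1.230) = 0.8254; e^(−k_2 t) = e^(−0.695×1.230) = 0.4253.
D = 3.213 × (0.8254 − 0.4253) + 0.349 × 0.4253 = 1.285 + 0.1484 = 1.434 mg/L.

D ≈ 1.43 mg/L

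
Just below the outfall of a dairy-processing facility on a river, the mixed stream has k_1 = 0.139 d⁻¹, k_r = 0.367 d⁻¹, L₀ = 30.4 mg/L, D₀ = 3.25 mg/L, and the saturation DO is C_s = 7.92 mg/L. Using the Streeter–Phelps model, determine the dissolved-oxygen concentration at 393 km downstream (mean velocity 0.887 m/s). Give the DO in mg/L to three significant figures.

DO ≈ 1.16 mg/L

Travel time t = x/v = 393 km / (0.887 m/s) = 393000 m / 0.887 m/s = 443100 s = 5.128 d.
k_1 L₀/(k_r−k_1) = 0.139×30.4/(0.367−0.139) = 4.226/0.2280 = 18.53 mg/L.
e^(−k_1 t) = e^(−0.139×5.128) = 0.4903; e^(−k_r t) = e^(−0.367×5.128) = 0.1523.
D = 18.53 × (0.4903 − 0.1523) + 3.25 × 0.1523 = 6.264 + 0.4949 = 6.759 mg/L.
DO = C_s − D = 7.92 − 6.759 = 1.161 mg/L.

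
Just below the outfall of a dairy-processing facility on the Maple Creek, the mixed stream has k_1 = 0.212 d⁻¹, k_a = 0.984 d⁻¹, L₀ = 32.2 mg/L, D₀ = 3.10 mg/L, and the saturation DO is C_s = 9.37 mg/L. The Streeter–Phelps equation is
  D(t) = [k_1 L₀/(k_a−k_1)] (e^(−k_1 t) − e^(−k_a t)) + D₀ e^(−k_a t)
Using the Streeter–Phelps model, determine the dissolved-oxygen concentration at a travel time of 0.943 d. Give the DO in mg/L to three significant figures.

DO ≈ 4.40 mg/L

k_1 L₀/(k_a−k_1) = 0.212×32.2/(0.984−0.212) = 6.826/0.7720 = 8.842 mg/L.
e^(−k_1 t) = e^(−0.212×0.9430) = 0.8188; e^(−k_a t) = e^(−0.984×0.9430) = 0.3954.
D = 8.842 × (0.8188 − 0.3954) + 3.10 × 0.3954 = 3.744 + 1.226 = 4.970 mg/L.
DO = C_s − D = 9.37 − 4.970 = 4.400 mg/L.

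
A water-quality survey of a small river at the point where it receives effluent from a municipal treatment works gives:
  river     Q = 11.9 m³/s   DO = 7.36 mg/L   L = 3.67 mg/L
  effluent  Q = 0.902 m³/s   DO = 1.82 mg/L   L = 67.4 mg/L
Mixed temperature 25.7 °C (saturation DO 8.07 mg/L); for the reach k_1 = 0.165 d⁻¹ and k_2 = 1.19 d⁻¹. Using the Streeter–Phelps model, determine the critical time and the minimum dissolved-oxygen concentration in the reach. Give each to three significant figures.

t_c ≈ 0.154 d; minimum DO ≈ 6.97 mg/L

Mixed DO = (11.9×7.36 + 0.902×1.82)/(11.9+0.902) = 89.23/12.80 = 6.970 mg/L.
Mixed L₀ = (11.9×3.67 + 0.902×67.4)/(12.80) = 104.5/12.80 = 8.160 mg/L.
Initial deficit D₀ = C_s − DO₀ = 8.07 − 6.970 = 1.100 mg/L.
t_c = (1/1.025) ln[(1.19/0.165)(1 − 1.100×1.025/(0.165×8.160))] = 0.9756 × ln(1.171) = 0.1539 d.
D_c = (0.165/1.19) × 8.160 × e^(−0.165×0.1539) = 0.1387 × 8.160 × 0.9749 = 1.103 mg/L.
Minimum DO = 8.07 − 1.103 = 6.967 mg/L.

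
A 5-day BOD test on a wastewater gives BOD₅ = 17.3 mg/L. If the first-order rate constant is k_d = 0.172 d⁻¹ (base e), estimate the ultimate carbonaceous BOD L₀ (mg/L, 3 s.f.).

BOD₅ = L₀(1 − e^(−5k_d)) ⇒ L₀ = BOD₅ / (1 − e^(−5×0.172))
= 17.3 / (1 − 0.4232) = 17.3 / 0.5768 = 29.99 mg/L.

L₀ ≈ 30.0 mg/L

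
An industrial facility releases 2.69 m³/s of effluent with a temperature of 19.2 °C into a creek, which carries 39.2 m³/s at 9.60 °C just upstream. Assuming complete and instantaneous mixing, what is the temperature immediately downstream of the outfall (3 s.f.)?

Flow-weighted mixing: C = (Q_r C_r + Q_w C_w)/(Q_r + Q_w)
= (39.2×9.60 + 2.69×19.2)/(39.2 + 2.69) = 428.0/41.89 = 10.22 °C.

10.2 °C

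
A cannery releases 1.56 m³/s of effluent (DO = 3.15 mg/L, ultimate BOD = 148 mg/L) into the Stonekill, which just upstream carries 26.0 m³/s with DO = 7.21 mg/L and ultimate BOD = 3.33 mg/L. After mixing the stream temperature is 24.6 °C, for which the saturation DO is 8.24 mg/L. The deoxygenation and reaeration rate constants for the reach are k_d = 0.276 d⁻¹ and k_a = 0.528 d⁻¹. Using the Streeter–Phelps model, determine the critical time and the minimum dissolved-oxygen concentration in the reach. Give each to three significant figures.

t_c ≈ 2.16 d; minimum DO ≈ 4.92 mg/L

Mixed DO = (26.0×7.21 + 1.56×3.15)/(26.0+1.56) = 192.4/27.56 = 6.980 mg/L.
Mixed L₀ = (26.0×3.33 + 1.56×148)/(27.56) = 317.5/27.56 = 11.52 mg/L.
Initial deficit D₀ = C_s − DO₀ = 8.24 − 6.980 = 1.260 mg/L.
t_c = (1/0.2520) ln[(0.528/0.276)(1 − 1.260×0.2520/(0.276×11.52))] = 3.968 × ln(1.722) = 2.157 d.
D_c = (0.276/0.528) × 11.52 × e^(−0.276×2.157) = 0.5227 × 11.52 × 0.5514 = 3.320 mg/L.
Minimum DO = 8.24 − 3.320 = 4.920 mg/L.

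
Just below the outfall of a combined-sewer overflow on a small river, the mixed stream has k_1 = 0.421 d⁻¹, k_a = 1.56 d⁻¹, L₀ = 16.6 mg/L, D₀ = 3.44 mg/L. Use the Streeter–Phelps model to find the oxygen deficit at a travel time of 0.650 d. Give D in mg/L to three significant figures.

k_1 L₀/(k_a−k_1) = 0.421×16.6/(1.56−0.421) = 6.989/1.139 = 6.136 mg/L.
e^(−k_1 t) = e^(−0.421×0.6500) = 0.7606; e^(−k_a t) = e^(−1.56×0.6500) = 0.3628.
D = 6.136 × (0.7606 − 0.3628) + 3.44 × 0.3628 = 2.441 + 1.248 = 3.689 mg/L.

D ≈ 3.69 mg/L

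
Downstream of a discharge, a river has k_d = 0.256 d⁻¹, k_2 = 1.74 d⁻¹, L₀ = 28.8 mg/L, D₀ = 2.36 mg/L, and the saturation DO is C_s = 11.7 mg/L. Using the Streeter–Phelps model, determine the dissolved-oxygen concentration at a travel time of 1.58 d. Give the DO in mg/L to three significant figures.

DO ≈ 8.55 mg/L

k_d L₀/(k_2−k_d) = 0.256×28.8/(1.74−0.256) = 7.373/1.484 = 4.968 mg/L.
e^(−k_d t) = e^(−0.256×1.580) = 0.6673; e^(−k_2 t) = e^(−1.74×1.580) = 0.06398.
D = 4.968 × (0.6673 − 0.06398) + 2.36 × 0.06398 = 2.998 + 0.1510 = 3.149 mg/L.
DO = C_s − D = 11.7 − 3.149 = 8.551 mg/L.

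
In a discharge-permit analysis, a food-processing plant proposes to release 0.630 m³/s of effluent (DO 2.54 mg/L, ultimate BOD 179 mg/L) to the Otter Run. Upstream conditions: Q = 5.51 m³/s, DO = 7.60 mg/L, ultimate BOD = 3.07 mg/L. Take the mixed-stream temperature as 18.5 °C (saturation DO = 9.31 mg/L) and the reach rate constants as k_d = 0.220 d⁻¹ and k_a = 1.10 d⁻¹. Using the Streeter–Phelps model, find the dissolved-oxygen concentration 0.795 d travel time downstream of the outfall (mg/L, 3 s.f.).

DO ≈ 6.15 mg/L

Mixed DO = (5.51×7.60 + 0.630×2.54)/(5.51+0.630) = 43.48/6.140 = 7.081 mg/L.
Mixed L₀ = (5.51×3.07 + 0.630×179)/(6.140) = 129.7/6.140 = 21.12 mg/L.
Initial deficit D₀ = C_s − DO₀ = 9.31 − 7.081 = 2.229 mg/L.
D(0.795) = [0.220×21.12/(1.10−0.220)](e^(−0.220×0.795) − e^(−1.10×0.795)) + 2.229 e^(−1.10×0.795)
= 5.280 × (0.8395 − 0.4171) + 2.229 × 0.4171 = 3.161 mg/L.
DO = 9.31 − 3.161 = 6.149 mg/L.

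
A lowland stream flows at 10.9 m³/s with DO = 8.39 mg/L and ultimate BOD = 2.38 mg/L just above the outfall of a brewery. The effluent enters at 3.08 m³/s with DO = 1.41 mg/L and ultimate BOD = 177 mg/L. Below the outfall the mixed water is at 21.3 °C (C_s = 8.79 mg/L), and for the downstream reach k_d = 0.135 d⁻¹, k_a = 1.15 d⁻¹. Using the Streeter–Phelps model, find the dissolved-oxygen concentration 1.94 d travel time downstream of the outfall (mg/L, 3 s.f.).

Mixed DO = (10.9×8.39 + 3.08×1.41)/(10.9+3.08) = 95.79/13.98 = 6.852 mg/L.
Mixed L₀ = (10.9×2.38 + 3.08×177)/(13.98) = 571.1/13.98 = 40.85 mg/L.
Initial deficit D₀ = C_s − DO₀ = 8.79 − 6.852 = 1.938 mg/L.
D(1.94) = [0.135×40.85/(1.15−0.135)](e^(−0.135×1.94) − e^(−1.15×1.94)) + 1.938 e^(−1.15×1.94)
= 5.433 × (0.7696 − 0.1074) + 1.938 × 0.1074 = 3.806 mg/L.
DO = 8.79 − 3.806 = 4.984 mg/L.

DO ≈ 4.98 mg/L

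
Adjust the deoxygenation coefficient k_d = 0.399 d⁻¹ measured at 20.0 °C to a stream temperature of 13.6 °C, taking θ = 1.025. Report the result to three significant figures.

k_d(T₂) = k_d(T₁) · θ^(T₂−T₁) = 0.399 × 1.025^(13.6−20.0)
= 0.399 × 1.025^-6.40 = 0.399 × 0.8538 = 0.3407 d⁻¹.

k_d ≈ 0.341 d⁻¹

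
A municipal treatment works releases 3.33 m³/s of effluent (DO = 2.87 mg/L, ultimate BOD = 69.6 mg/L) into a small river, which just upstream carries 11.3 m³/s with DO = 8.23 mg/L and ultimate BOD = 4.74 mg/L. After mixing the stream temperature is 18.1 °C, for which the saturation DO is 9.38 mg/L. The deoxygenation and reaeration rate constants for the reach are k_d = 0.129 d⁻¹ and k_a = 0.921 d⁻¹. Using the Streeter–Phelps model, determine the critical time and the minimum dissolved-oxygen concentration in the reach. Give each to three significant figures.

t_c ≈ 0.751 d; minimum DO ≈ 6.90 mg/L

Mixed DO = (11.3×8.23 + 3.33×2.87)/(11.3+3.33) = 102.6/14.63 = 7.010 mg/L.
Mixed L₀ = (11.3×4.74 + 3.33×69.6)/(14.63) = 285.3/14.63 = 19.50 mg/L.
Initial deficit D₀ = C_s − DO₀ = 9.38 − 7.010 = 2.370 mg/L.
t_c = (1/0.7920) ln[(0.921/0.129)(1 − 2.370×0.7920/(0.129×19.50))] = 1.263 × ln(1.813) = 0.7512 d.
D_c = (0.129/0.921) × 19.50 × e^(−0.129×0.7512) = 0.1401 × 19.50 × 0.9076 = 2.479 mg/L.
Minimum DO = 9.38 − 2.479 = 6.901 mg/L.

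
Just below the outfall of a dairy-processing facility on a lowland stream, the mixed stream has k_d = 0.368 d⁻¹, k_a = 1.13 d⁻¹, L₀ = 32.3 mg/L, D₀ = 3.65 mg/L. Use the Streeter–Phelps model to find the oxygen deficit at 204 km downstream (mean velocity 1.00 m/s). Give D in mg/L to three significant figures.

D ≈ 5.71 mg/L

Travel time t = x/v = 204 km / (1.00 m/s) = 204000 m / 1.00 m/s = 204000 s = 2.361 d.
k_d L₀/(k_a−k_d) = 0.368×32.3/(1.13−0.368) = 11.89/0.7620 = 15.60 mg/L.
e^(−k_d t) = e^(−0.368×2.361) = 0.4194; e^(−k_a t) = e^(−1.13×2.361) = 0.06939.
D = 15.60 × (0.4194 − 0.06939) + 3.65 × 0.06939 = 5.460 + 0.2533 = 5.713 mg/L.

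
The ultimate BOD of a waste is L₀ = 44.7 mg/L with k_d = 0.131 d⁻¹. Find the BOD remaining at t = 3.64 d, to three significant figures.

L ≈ 27.7 mg/L

L_t = L₀ e^(−k_d t) = 44.7 × e^(−0.131×3.64) = 44.7 × 0.6207 = 27.75 mg/L.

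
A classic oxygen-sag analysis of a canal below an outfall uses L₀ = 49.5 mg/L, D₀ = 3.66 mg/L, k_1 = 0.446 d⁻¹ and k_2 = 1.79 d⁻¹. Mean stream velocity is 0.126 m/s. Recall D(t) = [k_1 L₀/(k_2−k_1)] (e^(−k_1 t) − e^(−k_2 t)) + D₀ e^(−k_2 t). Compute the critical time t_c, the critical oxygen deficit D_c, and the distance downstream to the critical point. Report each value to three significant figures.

t_c ≈ 0.846 d; D_c ≈ 8.46 mg/L; x_c ≈ 9.21 km

At the critical point dD/dt = 0, so k_1 L₀ e^(−k_1 t) = k_2 D. Substituting D(t) from the Streeter–Phelps equation and solving for t gives
t_c = ln[(k_2/k_1)(1 − D₀(k_2−k_1)/(k_1 L₀))] / (k_2−k_1).
Here k_2−k_1 = 1.344 d⁻¹ and 1 − D₀(k_2−k_1)/(k_1 L₀) = 1 − 3.66×1.344/(0.446×49.5) = 0.7772, so
t_c = ln(4.013 × 0.7772) / 1.344 = 1.138 / 1.344 = 0.8464 d.
D_c = (k_1/k_2) L₀ e^(−k_1 t_c) = (0.446/1.79) × 49.5 × e^(−0.446×0.8464) = 0.2492 × 49.5 × 0.6856 = 8.456 mg/L.
x_c = v t_c = 0.126 m/s × 0.8464 d × 86400 s/d = 9214 m ≈ 9.21 km.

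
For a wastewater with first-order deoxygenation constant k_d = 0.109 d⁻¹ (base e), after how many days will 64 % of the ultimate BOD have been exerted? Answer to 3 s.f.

t ≈ 9.37 d

y/L₀ = 1 − e^(−k_d t) = 0.64 ⇒ e^(−k_d t) = 0.360
t = −ln(0.360) / 0.109 = 1.022 / 0.109 = 9.373 d.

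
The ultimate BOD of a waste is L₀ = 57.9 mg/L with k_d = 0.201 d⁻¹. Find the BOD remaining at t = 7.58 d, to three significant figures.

L ≈ 12.6 mg/L

L_t = L₀ e^(−k_d t) = 57.9 × e^(−0.201×7.58) = 57.9 × 0.2179 = 12.62 mg/L.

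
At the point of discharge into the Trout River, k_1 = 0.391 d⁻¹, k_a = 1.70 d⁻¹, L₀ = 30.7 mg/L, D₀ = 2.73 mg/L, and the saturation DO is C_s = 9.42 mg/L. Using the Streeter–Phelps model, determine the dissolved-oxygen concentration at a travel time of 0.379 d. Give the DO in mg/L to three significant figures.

DO ≈ 4.89 mg/L

k_1 L₀/(k_a−k_1) = 0.391×30.7/(1.70−0.391) = 12.00/1.309 = 9.170 mg/L.
e^(−k_1 t) = e^(−0.391×0.3790) = 0.8623; e^(−k_a t) = e^(−1.70×0.3790) = 0.5250.
D = 9.170 × (0.8623 − 0.5250) + 2.73 × 0.5250 = 3.093 + 1.433 = 4.526 mg/L.
DO = C_s − D = 9.42 − 4.526 = 4.894 mg/L.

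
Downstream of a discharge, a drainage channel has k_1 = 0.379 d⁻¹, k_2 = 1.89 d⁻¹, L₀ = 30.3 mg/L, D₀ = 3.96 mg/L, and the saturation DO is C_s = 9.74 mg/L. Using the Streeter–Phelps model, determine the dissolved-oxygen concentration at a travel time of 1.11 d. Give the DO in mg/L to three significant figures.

DO ≈ 5.20 mg/L

k_1 L₀/(k_2−k_1) = 0.379×30.3/(1.89−0.379) = 11.48/1.511 = 7.600 mg/L.
e^(−k_1 t) = e^(−0.379×1.110) = 0.6566; e^(−k_2 t) = e^(−1.89×1.110) = 0.1227.
D = 7.600 × (0.6566 − 0.1227) + 3.96 × 0.1227 = 4.058 + 0.4859 = 4.543 mg/L.
DO = C_s − D = 9.74 − 4.543 = 5.197 mg/L.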